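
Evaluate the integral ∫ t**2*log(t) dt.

t**3*log(t)/3 - t**3/9 + C

Use integration by parts with u = log(t), dv = t**2 dt.
Then du = 1/t dt and v = t**3/3.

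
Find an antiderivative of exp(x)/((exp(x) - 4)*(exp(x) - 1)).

log(exp(x) - 4)/3 - log(exp(x) - 1)/3 + C

Let u = e^x, du = e^x dx.
The integral becomes ∫ du/((u-1)(u-4)); decompose into partial fractions.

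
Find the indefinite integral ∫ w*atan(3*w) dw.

Use integration by parts with u = arctan(3*w), dv = w dw.
Then du = 3/(9*w**2 + 1) dw.

w**2*atan(3*w)/2 - w/6 + atan(3*w)/18 + C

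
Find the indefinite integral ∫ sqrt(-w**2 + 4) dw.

Substitute w = 2·sin(θ), so dw = 2·cos(θ) dθ and the radical becomes sqrt(-w**2 + 4) = 2·cos(θ) by the Pythagorean identity.
Integrate the resulting trig expression in θ, then back-substitute θ = asin(w/2), sin(θ) = w/2, cos(θ) = sqrt(-w**2 + 4)/2 (absorbing any constant into C).

w*sqrt(-w**2 + 4)/2 + 2*asin(w/2) + C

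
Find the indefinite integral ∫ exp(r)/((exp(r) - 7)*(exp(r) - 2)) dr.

log(exp(r) - 7)/5 - log(exp(r) - 2)/5 + C

Let u = e^r, du = e^r dr.
The integral becomes ∫ du/((u-7)(u-2)); decompose into partial fractions.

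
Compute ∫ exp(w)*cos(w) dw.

exp(w)*sin(w)/2 + exp(w)*cos(w)/2 + C

Let I denote the integral. Integrate by parts with u = cos(w), dv = exp(w) dw, so v = exp(w): I = exp(w)*cos(w) + ∫ exp(w)*sin(w) dw.
Apply parts again with u = sin(w), dv = exp(w) dw: ∫ exp(w)*sin(w) dw = exp(w)*sin(w) − I. Substituting back brings back I: I = exp(w)*sin(w) + exp(w)*cos(w) − I.
Solving for I: (1 + 1)·I equals the remaining terms, so I = (1/2)·(exp(w)*sin(w) + exp(w)*cos(w)).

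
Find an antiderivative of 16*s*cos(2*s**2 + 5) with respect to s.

4*sin(2*s**2 + 5) + C

Let u = 2*s**2 + 5, so du = (4*s) ds.
Rewriting, the integral becomes 4·∫ cos(u) du = 4·sin(u).
Substituting back, u = 2*s**2 + 5.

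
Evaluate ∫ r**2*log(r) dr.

r**3*log(r)/3 - r**3/9 + C

Use integration by parts with u = log(r), dv = r**2 dr.
Then du = 1/r dr and v = r**3/3.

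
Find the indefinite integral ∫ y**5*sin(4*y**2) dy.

Let u = y², du = 2y dy; rewrite as (1/2)∫ u^2·sin(4u) du.
Now integrate by parts 2 times.

-y**4*cos(4*y**2)/8 + y**2*sin(4*y**2)/16 + cos(4*y**2)/64 + C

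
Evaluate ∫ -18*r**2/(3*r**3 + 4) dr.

Let u = 3*r**3 + 4, so du = (9*r**2) dr.
Rewriting, the integral becomes -2·∫ 1/u du = -2·log(u).
Substituting back, u = 3*r**3 + 4.

-2*log(3*r**3 + 4) + C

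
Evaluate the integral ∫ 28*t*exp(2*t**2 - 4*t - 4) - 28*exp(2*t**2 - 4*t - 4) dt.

7*exp(2*t**2 - 4*t - 4) + C

Let u = 2*t**2 - 4*t - 4, so du = (4*t - 4) dt.
Rewriting, the integral becomes 7·∫ e^u du = 7·e^u.
Substituting back, u = 2*t**2 - 4*t - 4.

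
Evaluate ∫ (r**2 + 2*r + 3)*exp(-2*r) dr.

(-2*r**2 - 6*r - 9)*exp(-2*r)/4 + C

Use integration by parts with u = r**2 + 2*r + 3, dv = exp(-2*r) dr, so v = -exp(-2*r)/2.
Apply parts 2 times (tabular method): alternate signs, differentiate u down to 0, integrate dv up.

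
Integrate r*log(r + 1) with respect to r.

Use integration by parts with u = log(r + 1), dv = r dr.
Then du = 1/(r + 1) dr and v = r**2/2.

r**2*log(r + 1)/2 - r**2/4 + r/2 - log(r + 1)/2 + C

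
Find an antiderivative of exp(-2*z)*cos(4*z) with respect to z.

exp(-2*z)*sin(4*z)/5 - exp(-2*z)*cos(4*z)/10 + C

Let I denote the integral. Integrate by parts with u = cos(4*z), dv = exp(-2*z) dz, so v = -exp(-2*z)/2: I = -exp(-2*z)*cos(4*z)/2 − 2·∫ exp(-2*z)*sin(4*z) dz.
Apply parts again with u = sin(4*z), dv = exp(-2*z) dz: ∫ exp(-2*z)*sin(4*z) dz = -exp(-2*z)*sin(4*z)/2 + 2·I. Substituting back brings back I: I = exp(-2*z)*sin(4*z) - exp(-2*z)*cos(4*z)/2 − 4·I.
Solving for I: (1 + 4)·I equals the remaining terms, so I = (1/5)·(exp(-2*z)*sin(4*z) - exp(-2*z)*cos(4*z)/2).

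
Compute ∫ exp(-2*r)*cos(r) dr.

Let I denote the integral. Integrate by parts with u = cos(r), dv = exp(-2*r) dr, so v = -exp(-2*r)/2: I = -exp(-2*r)*cos(r)/2 − (1/2)·∫ exp(-2*r)*sin(r) dr.
Apply parts again with u = sin(r), dv = exp(-2*r) dr: ∫ exp(-2*r)*sin(r) dr = -exp(-2*r)*sin(r)/2 + (1/2)·I. Substituting back brings back I: I = exp(-2*r)*sin(r)/4 - exp(-2*r)*cos(r)/2 − (1/4)·I.
Solving for I: (1 + 1/4)·I equals the remaining terms, so I = (4/5)·(exp(-2*r)*sin(r)/4 - exp(-2*r)*cos(r)/2).

exp(-2*r)*sin(r)/5 - 2*exp(-2*r)*cos(r)/5 + C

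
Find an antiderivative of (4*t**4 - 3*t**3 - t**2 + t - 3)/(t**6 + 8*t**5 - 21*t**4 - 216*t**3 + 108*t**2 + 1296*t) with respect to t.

Factor the denominator: t*(t - 4)*(t - 3)*(t + 3)*(t + 6)**2.
Partial-fraction decomposition: 1741/(8100*(t + 6)) + 643/(180*(t + 6)**2) - 65/(189*(t + 3)) - 13/(81*(t - 3)) + 817/(2800*(t - 4)) - 1/(432*t).
Integrate each term; A/(t−a) gives A·log|t−a|; A/(t−a)² gives −A/(t−a).

-log(t)/432 + 817*log(t - 4)/2800 - 13*log(t - 3)/81 - 65*log(t + 3)/189 + 1741*log(t + 6)/8100 - 643/(180*t + 1080) + C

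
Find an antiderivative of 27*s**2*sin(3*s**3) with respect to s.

-3*cos(3*s**3) + C

Let u = 3*s**3, so du = (9*s**2) ds.
Rewriting, the integral becomes 3·∫ sin(u) du = 3·-cos(u).
Substituting back, u = 3*s**3.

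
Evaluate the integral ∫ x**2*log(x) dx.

Use integration by parts with u = log(x), dv = x**2 dx.
Then du = 1/x dx and v = x**3/3.

x**3*log(x)/3 - x**3/9 + C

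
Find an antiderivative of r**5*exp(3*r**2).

(9*r**4 - 6*r**2 + 2)*exp(3*r**2)/54 + C

Let u = r², du = 2r dr; rewrite as (1/2)∫ u^2·exp(3u) du.
Now integrate by parts 2 times.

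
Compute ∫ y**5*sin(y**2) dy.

-y**4*cos(y**2)/2 + y**2*sin(y**2) + cos(y**2) + C

Let u = y², du = 2y dy; rewrite as (1/2)∫ u^2·sin(1u) du.
Now integrate by parts 2 times.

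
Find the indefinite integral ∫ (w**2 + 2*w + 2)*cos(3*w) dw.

Use integration by parts with u = w**2 + 2*w + 2, dv = cos(3*w) dw, so v = sin(3*w)/3.
Apply parts 2 times (tabular method): alternate signs, differentiate u down to 0, integrate dv up.

w**2*sin(3*w)/3 + 2*w*sin(3*w)/3 + 2*w*cos(3*w)/9 + 16*sin(3*w)/27 + 2*cos(3*w)/9 + C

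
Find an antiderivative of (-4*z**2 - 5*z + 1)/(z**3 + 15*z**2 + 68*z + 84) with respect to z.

-log(z + 2)/4 + 113*log(z + 6)/4 - 32*log(z + 7) + C

Factor the denominator: (z + 2)*(z + 6)*(z + 7).
Partial-fraction decomposition: -32/(z + 7) + 113/(4*(z + 6)) - 1/(4*(z + 2)).
Integrate each term: A/(z−a) contributes A·log|z−a|.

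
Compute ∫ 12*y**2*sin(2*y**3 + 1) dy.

-2*cos(2*y**3 + 1) + C

Let u = 2*y**3 + 1, so du = (6*y**2) dy.
Rewriting, the integral becomes 2·∫ sin(u) du = 2·-cos(u).
Substituting back, u = 2*y**3 + 1.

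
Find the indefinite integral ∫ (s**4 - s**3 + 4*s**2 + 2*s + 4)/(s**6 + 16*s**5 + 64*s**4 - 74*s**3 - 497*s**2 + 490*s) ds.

Factor the denominator: s*(s - 2)*(s - 1)*(s + 5)*(s + 7)**2.
Partial-fraction decomposition: 252599/(254016*(s + 7)) + 1465/(504*(s + 7)**2) - 211/(210*(s + 5)) - 5/(192*(s - 1)) + 16/(567*(s - 2)) + 2/(245*s).
Integrate each term; A/(s−a) gives A·log|s−a|; A/(s−a)² gives −A/(s−a).

2*log(s)/245 + 16*log(s - 2)/567 - 5*log(s - 1)/192 - 211*log(s + 5)/210 + 252599*log(s + 7)/254016 - 1465/(504*s + 3528) + C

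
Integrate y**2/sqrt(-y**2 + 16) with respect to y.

-y*sqrt(-y**2 + 16)/2 + 8*asin(y/4) + C

Substitute y = 4·sin(θ), so dy = 4·cos(θ) dθ and the radical becomes sqrt(-y**2 + 16) = 4·cos(θ) by the Pythagorean identity.
Integrate the resulting trig expression in θ, then back-substitute θ = asin(y/4), sin(θ) = y/4, cos(θ) = sqrt(-y**2 + 16)/4 (absorbing any constant into C).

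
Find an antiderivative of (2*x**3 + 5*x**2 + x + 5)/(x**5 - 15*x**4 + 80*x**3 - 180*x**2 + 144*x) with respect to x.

Factor the denominator: x*(x - 6)*(x - 4)*(x - 3)*(x - 2).
Partial-fraction decomposition: -43/(16*(x - 2)) + 107/(9*(x - 3)) - 217/(16*(x - 4)) + 623/(144*(x - 6)) + 5/(144*x).
Integrate each term: A/(x−a) contributes A·log|x−a|.

5*log(x)/144 + 623*log(x - 6)/144 - 217*log(x - 4)/16 + 107*log(x - 3)/9 - 43*log(x - 2)/16 + C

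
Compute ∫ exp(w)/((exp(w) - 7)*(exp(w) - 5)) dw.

Let u = e^w, du = e^w dw.
The integral becomes ∫ du/((u-5)(u-7)); decompose into partial fractions.

log(exp(w) - 7)/2 - log(exp(w) - 5)/2 + C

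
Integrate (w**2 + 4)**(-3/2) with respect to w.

w/(4*sqrt(w**2 + 4)) + C

Substitute w = 2·tan(θ), so dw = 2·sec(θ)^2 dθ and the radical becomes sqrt(w**2 + 4) = 2·sec(θ) by the Pythagorean identity.
Integrate the resulting trig expression in θ, then back-substitute tan(θ) = w/2, sec(θ) = sqrt(w**2 + 4)/2 (absorbing any constant into C).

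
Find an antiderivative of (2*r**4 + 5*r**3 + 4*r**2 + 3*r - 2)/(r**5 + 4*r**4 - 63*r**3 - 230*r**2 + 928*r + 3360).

Factor the denominator: (r - 6)*(r - 5)*(r + 4)**2*(r + 7).
Partial-fraction decomposition: 815/(351*(r + 7)) - 7438/(6075*(r + 4)) + 121/(135*(r + 4)**2) - 497/(243*(r - 5)) + 958/(325*(r - 6)).
Integrate each term; A/(r−a) gives A·log|r−a|; A/(r−a)² gives −A/(r−a).

958*log(r - 6)/325 - 497*log(r - 5)/243 - 7438*log(r + 4)/6075 + 815*log(r + 7)/351 - 121/(135*r + 540) + C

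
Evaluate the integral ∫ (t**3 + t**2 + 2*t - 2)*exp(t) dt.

(t**3 - 2*t**2 + 6*t - 8)*exp(t) + C

Use integration by parts with u = t**3 + t**2 + 2*t - 2, dv = exp(t) dt, so v = exp(t).
Apply parts 3 times (tabular method): alternate signs, differentiate u down to 0, integrate dv up.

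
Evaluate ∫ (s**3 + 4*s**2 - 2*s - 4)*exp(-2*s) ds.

Use integration by parts with u = s**3 + 4*s**2 - 2*s - 4, dv = exp(-2*s) ds, so v = -exp(-2*s)/2.
Apply parts 3 times (tabular method): alternate signs, differentiate u down to 0, integrate dv up.

(-4*s**3 - 22*s**2 - 14*s + 9)*exp(-2*s)/8 + C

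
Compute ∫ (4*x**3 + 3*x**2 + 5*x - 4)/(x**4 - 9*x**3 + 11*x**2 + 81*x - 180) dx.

Factor the denominator: (x - 5)*(x - 4)*(x - 3)*(x + 3).
Partial-fraction decomposition: 25/(84*(x + 3)) + 73/(6*(x - 3)) - 320/(7*(x - 4)) + 149/(4*(x - 5)).
Integrate each term: A/(x−a) contributes A·log|x−a|.

149*log(x - 5)/4 - 320*log(x - 4)/7 + 73*log(x - 3)/6 + 25*log(x + 3)/84 + C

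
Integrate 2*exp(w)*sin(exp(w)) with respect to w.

Let u = exp(w), so du = (exp(w)) dw.
Rewriting, the integral becomes 2·∫ sin(u) du = 2·-cos(u).
Substituting back, u = exp(w).

-2*cos(exp(w)) + C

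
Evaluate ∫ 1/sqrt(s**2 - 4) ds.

log(s + sqrt(s**2 - 4)) + C

Substitute s = 2·sec(θ), so ds = 2·sec(θ)*tan(θ) dθ and the radical becomes sqrt(s**2 - 4) = 2·tan(θ) by the Pythagorean identity.
Integrate the resulting trig expression in θ, then back-substitute sec(θ) = s/2, tan(θ) = sqrt(s**2 - 4)/2 (absorbing any constant into C).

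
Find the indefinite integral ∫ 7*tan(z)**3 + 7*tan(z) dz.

7*tan(z)**2/2 + C

Let u = tan(z), so du = (tan(z)**2 + 1) dz.
Rewriting, the integral becomes 7·∫ u^1 du = 7·u^2/2.
Substituting back, u = tan(z).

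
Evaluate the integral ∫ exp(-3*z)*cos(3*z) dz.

Let I denote the integral. Integrate by parts with u = cos(3*z), dv = exp(-3*z) dz, so v = -exp(-3*z)/3: I = -exp(-3*z)*cos(3*z)/3 − ∫ exp(-3*z)*sin(3*z) dz.
Apply parts again with u = sin(3*z), dv = exp(-3*z) dz: ∫ exp(-3*z)*sin(3*z) dz = -exp(-3*z)*sin(3*z)/3 + I. Substituting back brings back I: I = exp(-3*z)*sin(3*z)/3 - exp(-3*z)*cos(3*z)/3 − I.
Solving for I: (1 + 1)·I equals the remaining terms, so I = (1/2)·(exp(-3*z)*sin(3*z)/3 - exp(-3*z)*cos(3*z)/3).

exp(-3*z)*sin(3*z)/6 - exp(-3*z)*cos(3*z)/6 + C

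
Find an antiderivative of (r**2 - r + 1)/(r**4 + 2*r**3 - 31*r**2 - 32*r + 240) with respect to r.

13*log(r - 4)/72 - log(r - 3)/8 + 3*log(r + 4)/8 - 31*log(r + 5)/72 + C

Factor the denominator: (r - 4)*(r - 3)*(r + 4)*(r + 5).
Partial-fraction decomposition: -31/(72*(r + 5)) + 3/(8*(r + 4)) - 1/(8*(r - 3)) + 13/(72*(r - 4)).
Integrate each term: A/(r−a) contributes A·log|r−a|.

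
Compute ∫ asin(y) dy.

Use integration by parts with u = arcsin(y), dv = dy.
Then du = 1/sqrt(-y**2 + 1) dy.

y*asin(y) + sqrt(-y**2 + 1) + C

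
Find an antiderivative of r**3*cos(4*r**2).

r**2*sin(4*r**2)/8 + cos(4*r**2)/32 + C

Let u = r², du = 2r dr; rewrite as (1/2)∫ u^1·cos(4u) du.
Now integrate by parts 1 time.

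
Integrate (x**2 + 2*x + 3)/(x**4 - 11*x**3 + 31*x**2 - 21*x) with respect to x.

-log(x)/7 + 11*log(x - 7)/28 - 3*log(x - 3)/4 + log(x - 1)/2 + C

Factor the denominator: x*(x - 7)*(x - 3)*(x - 1).
Partial-fraction decomposition: 1/(2*(x - 1)) - 3/(4*(x - 3)) + 11/(28*(x - 7)) - 1/(7*x).
Integrate each term: A/(x−a) contributes A·log|x−a|.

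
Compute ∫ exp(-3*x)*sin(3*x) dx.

-exp(-3*x)*sin(3*x)/6 - exp(-3*x)*cos(3*x)/6 + C

Let I denote the integral. Integrate by parts with u = sin(3*x), dv = exp(-3*x) dx, so v = -exp(-3*x)/3: I = -exp(-3*x)*sin(3*x)/3 + ∫ exp(-3*x)*cos(3*x) dx.
Apply parts again with u = cos(3*x), dv = exp(-3*x) dx: ∫ exp(-3*x)*cos(3*x) dx = -exp(-3*x)*cos(3*x)/3 − I. Substituting back brings back I: I = -exp(-3*x)*sin(3*x)/3 - exp(-3*x)*cos(3*x)/3 − I.
Solving for I: (1 + 1)·I equals the remaining terms, so I = (1/2)·(-exp(-3*x)*sin(3*x)/3 - exp(-3*x)*cos(3*x)/3).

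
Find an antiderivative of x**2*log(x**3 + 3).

x**3*log(x**3 + 3)/3 - x**3/3 + log(x**3 + 3) + C

Let u = x**3 + 3, so du = (3*x**2) dx.
The integral becomes (1/3)·∫ log(u) du; integrate by parts with u′=log(u), dv′=du.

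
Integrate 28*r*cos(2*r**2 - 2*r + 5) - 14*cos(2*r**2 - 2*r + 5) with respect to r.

Let u = 2*r**2 - 2*r + 5, so du = (4*r - 2) dr.
Rewriting, the integral becomes 7·∫ cos(u) du = 7·sin(u).
Substituting back, u = 2*r**2 - 2*r + 5.

7*sin(2*r**2 - 2*r + 5) + C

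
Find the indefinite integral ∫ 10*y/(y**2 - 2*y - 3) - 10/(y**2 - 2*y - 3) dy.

5*log(y**2 - 2*y - 3) + C

Let u = y**2 - 2*y - 3, so du = (2*y - 2) dy.
Rewriting, the integral becomes 5·∫ 1/u du = 5·log(u).
Substituting back, u = y**2 - 2*y - 3.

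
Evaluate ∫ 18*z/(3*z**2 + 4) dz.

Let u = 3*z**2 + 4, so du = (6*z) dz.
Rewriting, the integral becomes 3·∫ 1/u du = 3·log(u).
Substituting back, u = 3*z**2 + 4.

3*log(3*z**2 + 4) + C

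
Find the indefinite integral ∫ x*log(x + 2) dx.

Use integration by parts with u = log(x + 2), dv = x dx.
Then du = 1/(x + 2) dx and v = x**2/2.

x**2*log(x + 2)/2 - x**2/4 + x - 2*log(x + 2) + C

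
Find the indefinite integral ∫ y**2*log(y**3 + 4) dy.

y**3*log(y**3 + 4)/3 - y**3/3 + 4*log(y**3 + 4)/3 + C

Let u = y**3 + 4, so du = (3*y**2) dy.
The integral becomes (1/3)·∫ log(u) du; integrate by parts with u′=log(u), dv′=du.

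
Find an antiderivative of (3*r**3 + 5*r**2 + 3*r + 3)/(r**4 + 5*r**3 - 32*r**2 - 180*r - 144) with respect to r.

283*log(r - 6)/280 - 2*log(r + 1)/105 - 121*log(r + 4)/60 + 161*log(r + 6)/40 + C

Factor the denominator: (r - 6)*(r + 1)*(r + 4)*(r + 6).
Partial-fraction decomposition: 161/(40*(r + 6)) - 121/(60*(r + 4)) - 2/(105*(r + 1)) + 283/(280*(r - 6)).
Integrate each term: A/(r−a) contributes A·log|r−a|.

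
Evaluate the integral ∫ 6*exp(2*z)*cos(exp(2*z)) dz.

Let u = exp(2*z), so du = (2*exp(2*z)) dz.
Rewriting, the integral becomes 3·∫ cos(u) du = 3·sin(u).
Substituting back, u = exp(2*z).

3*sin(exp(2*z)) + C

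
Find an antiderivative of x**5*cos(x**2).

x**4*sin(x**2)/2 + x**2*cos(x**2) - sin(x**2) + C

Let u = x², du = 2x dx; rewrite as (1/2)∫ u^2·cos(1u) du.
Now integrate by parts 2 times.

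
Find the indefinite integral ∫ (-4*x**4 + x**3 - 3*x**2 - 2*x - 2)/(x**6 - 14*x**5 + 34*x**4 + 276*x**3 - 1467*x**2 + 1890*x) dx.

-log(x)/945 - 589*log(x - 7)/84 + 2545*log(x - 6)/297 - 311*log(x - 3)/192 + 673*log(x + 5)/10560 + 83/(72*x - 216) + C

Factor the denominator: x*(x - 7)*(x - 6)*(x - 3)**2*(x + 5).
Partial-fraction decomposition: 673/(10560*(x + 5)) - 311/(192*(x - 3)) - 83/(72*(x - 3)**2) + 2545/(297*(x - 6)) - 589/(84*(x - 7)) - 1/(945*x).
Integrate each term; A/(x−a) gives A·log|x−a|; A/(x−a)² gives −A/(x−a).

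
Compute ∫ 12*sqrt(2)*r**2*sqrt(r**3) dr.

8*sqrt(2)*(r**3)**(3/2)/3 + C

Let u = 2*r**3, so du = (6*r**2) dr.
Rewriting, the integral becomes 2·∫ √u du = 2·(2/3)u^(3/2).
Substituting back, u = 2*r**3.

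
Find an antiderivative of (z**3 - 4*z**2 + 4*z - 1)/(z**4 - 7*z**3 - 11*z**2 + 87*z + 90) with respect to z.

95*log(z - 6)/63 - 11*log(z - 5)/12 - 5*log(z + 1)/42 + 19*log(z + 3)/36 + C

Factor the denominator: (z - 6)*(z - 5)*(z + 1)*(z + 3).
Partial-fraction decomposition: 19/(36*(z + 3)) - 5/(42*(z + 1)) - 11/(12*(z - 5)) + 95/(63*(z - 6)).
Integrate each term: A/(z−a) contributes A·log|z−a|.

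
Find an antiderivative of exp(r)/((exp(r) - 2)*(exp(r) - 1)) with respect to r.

log(exp(r) - 2) - log(exp(r) - 1) + C

Let u = e^r, du = e^r dr.
The integral becomes ∫ du/((u-2)(u-1)); decompose into partial fractions.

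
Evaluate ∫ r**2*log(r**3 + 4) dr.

r**3*log(r**3 + 4)/3 - r**3/3 + 4*log(r**3 + 4)/3 + C

Let u = r**3 + 4, so du = (3*r**2) dr.
The integral becomes (1/3)·∫ log(u) du; integrate by parts with u′=log(u), dv′=du.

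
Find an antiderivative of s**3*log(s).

s**4*log(s)/4 - s**4/16 + C

Use integration by parts with u = log(s), dv = s**3 ds.
Then du = 1/s ds and v = s**4/4.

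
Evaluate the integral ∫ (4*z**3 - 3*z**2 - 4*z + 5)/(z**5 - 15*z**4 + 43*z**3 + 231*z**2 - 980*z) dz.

Factor the denominator: z*(z - 7)**2*(z - 5)*(z + 4).
Partial-fraction decomposition: -283/(4356*(z + 4)) + 41/(18*(z - 5)) - 26179/(11858*(z - 7)) + 601/(77*(z - 7)**2) - 1/(196*z).
Integrate each term; A/(z−a) gives A·log|z−a|; A/(z−a)² gives −A/(z−a).

-log(z)/196 - 26179*log(z - 7)/11858 + 41*log(z - 5)/18 - 283*log(z + 4)/4356 - 601/(77*z - 539) + C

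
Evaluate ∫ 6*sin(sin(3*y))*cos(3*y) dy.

Let u = sin(3*y), so du = (3*cos(3*y)) dy.
Rewriting, the integral becomes 2·∫ sin(u) du = 2·-cos(u).
Substituting back, u = sin(3*y).

-2*cos(sin(3*y)) + C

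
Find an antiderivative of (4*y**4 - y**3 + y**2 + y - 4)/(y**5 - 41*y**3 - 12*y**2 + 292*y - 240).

Factor the denominator: (y - 6)*(y - 2)*(y - 1)*(y + 4)*(y + 5).
Partial-fraction decomposition: 2641/(462*(y + 5)) - 274/(75*(y + 4)) + 1/(150*(y - 1)) - 29/(84*(y - 2)) + 2503/(1100*(y - 6)).
Integrate each term: A/(y−a) contributes A·log|y−a|.

2503*log(y - 6)/1100 - 29*log(y - 2)/84 + log(y - 1)/150 - 274*log(y + 4)/75 + 2641*log(y + 5)/462 + C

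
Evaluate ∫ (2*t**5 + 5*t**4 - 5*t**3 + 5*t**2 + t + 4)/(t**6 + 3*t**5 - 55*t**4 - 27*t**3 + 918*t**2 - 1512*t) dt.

-log(t)/378 + 387*log(t - 4)/55 - 36317*log(t - 3)/6075 - 3907*log(t + 6)/2430 + 4913*log(t + 7)/1925 + 404/(135*t - 405) + C

Factor the denominator: t*(t - 4)*(t - 3)**2*(t + 6)*(t + 7).
Partial-fraction decomposition: 4913/(1925*(t + 7)) - 3907/(2430*(t + 6)) - 36317/(6075*(t - 3)) - 404/(135*(t - 3)**2) + 387/(55*(t - 4)) - 1/(378*t).
Integrate each term; A/(t−a) gives A·log|t−a|; A/(t−a)² gives −A/(t−a).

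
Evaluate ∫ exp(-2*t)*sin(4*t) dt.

-exp(-2*t)*sin(4*t)/10 - exp(-2*t)*cos(4*t)/5 + C

Let I denote the integral. Integrate by parts with u = sin(4*t), dv = exp(-2*t) dt, so v = -exp(-2*t)/2: I = -exp(-2*t)*sin(4*t)/2 + 2·∫ exp(-2*t)*cos(4*t) dt.
Apply parts again with u = cos(4*t), dv = exp(-2*t) dt: ∫ exp(-2*t)*cos(4*t) dt = -exp(-2*t)*cos(4*t)/2 − 2·I. Substituting back brings back I: I = -exp(-2*t)*sin(4*t)/2 - exp(-2*t)*cos(4*t) − 4·I.
Solving for I: (1 + 4)·I equals the remaining terms, so I = (1/5)·(-exp(-2*t)*sin(4*t)/2 - exp(-2*t)*cos(4*t)).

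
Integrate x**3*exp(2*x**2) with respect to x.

(2*x**2 - 1)*exp(2*x**2)/8 + C

Let u = x², du = 2x dx; rewrite as (1/2)∫ u^1·exp(2u) du.
Now integrate by parts 1 time.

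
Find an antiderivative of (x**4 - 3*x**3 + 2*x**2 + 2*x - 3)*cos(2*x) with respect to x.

Use integration by parts with u = x**4 - 3*x**3 + 2*x**2 + 2*x - 3, dv = cos(2*x) dx, so v = sin(2*x)/2.
Apply parts 4 times (tabular method): alternate signs, differentiate u down to 0, integrate dv up.

x**4*sin(2*x)/2 - 3*x**3*sin(2*x)/2 + x**3*cos(2*x) - x**2*sin(2*x)/2 - 9*x**2*cos(2*x)/4 + 13*x*sin(2*x)/4 - x*cos(2*x)/2 - 5*sin(2*x)/4 + 13*cos(2*x)/8 + C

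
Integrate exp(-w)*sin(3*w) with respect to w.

-exp(-w)*sin(3*w)/10 - 3*exp(-w)*cos(3*w)/10 + C

Let I denote the integral. Integrate by parts with u = sin(3*w), dv = exp(-w) dw, so v = -exp(-w): I = -exp(-w)*sin(3*w) + 3·∫ exp(-w)*cos(3*w) dw.
Apply parts again with u = cos(3*w), dv = exp(-w) dw: ∫ exp(-w)*cos(3*w) dw = -exp(-w)*cos(3*w) − 3·I. Substituting back brings back I: I = -exp(-w)*sin(3*w) - 3*exp(-w)*cos(3*w) − 9·I.
Solving for I: (1 + 9)·I equals the remaining terms, so I = (1/10)·(-exp(-w)*sin(3*w) - 3*exp(-w)*cos(3*w)).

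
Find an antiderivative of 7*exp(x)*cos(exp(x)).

Let u = exp(x), so du = (exp(x)) dx.
Rewriting, the integral becomes 7·∫ cos(u) du = 7·sin(u).
Substituting back, u = exp(x).

7*sin(exp(x)) + C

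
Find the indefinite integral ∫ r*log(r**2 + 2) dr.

r**2*log(r**2 + 2)/2 - r**2/2 + log(r**2 + 2) + C

Let u = r**2 + 2, so du = (2*r) dr.
The integral becomes (1/2)·∫ log(u) du; integrate by parts with u′=log(u), dv′=du.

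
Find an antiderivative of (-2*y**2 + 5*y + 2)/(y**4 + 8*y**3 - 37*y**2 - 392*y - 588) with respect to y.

Factor the denominator: (y - 7)*(y + 2)*(y + 6)*(y + 7).
Partial-fraction decomposition: 131/(70*(y + 7)) - 25/(13*(y + 6)) + 4/(45*(y + 2)) - 61/(1638*(y - 7)).
Integrate each term: A/(y−a) contributes A·log|y−a|.

-61*log(y - 7)/1638 + 4*log(y + 2)/45 - 25*log(y + 6)/13 + 131*log(y + 7)/70 + C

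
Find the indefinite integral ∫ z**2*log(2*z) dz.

z**3*(log(z) + log(2))/3 - z**3/9 + C

Use integration by parts with u = log(2*z), dv = z**2 dz.
Then du = 1/z dz and v = z**3/3.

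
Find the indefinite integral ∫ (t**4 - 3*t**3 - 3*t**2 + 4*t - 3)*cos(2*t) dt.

t**4*sin(2*t)/2 - 3*t**3*sin(2*t)/2 + t**3*cos(2*t) - 3*t**2*sin(2*t) - 9*t**2*cos(2*t)/4 + 17*t*sin(2*t)/4 - 3*t*cos(2*t) + 17*cos(2*t)/8 + C

Use integration by parts with u = t**4 - 3*t**3 - 3*t**2 + 4*t - 3, dv = cos(2*t) dt, so v = sin(2*t)/2.
Apply parts 4 times (tabular method): alternate signs, differentiate u down to 0, integrate dv up.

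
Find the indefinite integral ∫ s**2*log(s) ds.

s**3*log(s)/3 - s**3/9 + C

Use integration by parts with u = log(s), dv = s**2 ds.
Then du = 1/s ds and v = s**3/3.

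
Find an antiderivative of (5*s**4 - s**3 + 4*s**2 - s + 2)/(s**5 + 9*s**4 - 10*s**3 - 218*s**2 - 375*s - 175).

Factor the denominator: (s - 5)*(s + 1)**2*(s + 5)*(s + 7).
Partial-fraction decomposition: 12553/(864*(s + 7)) - 3357/(320*(s + 5)) + 47/(192*(s + 1)) - 13/(144*(s + 1)**2) + 3097/(4320*(s - 5)).
Integrate each term; A/(s−a) gives A·log|s−a|; A/(s−a)² gives −A/(s−a).

3097*log(s - 5)/4320 + 47*log(s + 1)/192 - 3357*log(s + 5)/320 + 12553*log(s + 7)/864 + 13/(144*s + 144) + C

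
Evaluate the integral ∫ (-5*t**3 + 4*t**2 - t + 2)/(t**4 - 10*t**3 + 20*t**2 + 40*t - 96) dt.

Factor the denominator: (t - 6)*(t - 4)*(t - 2)*(t + 2).
Partial-fraction decomposition: -5/(16*(t + 2)) - 3/(4*(t - 2)) + 43/(4*(t - 4)) - 235/(16*(t - 6)).
Integrate each term: A/(t−a) contributes A·log|t−a|.

-235*log(t - 6)/16 + 43*log(t - 4)/4 - 3*log(t - 2)/4 - 5*log(t + 2)/16 + C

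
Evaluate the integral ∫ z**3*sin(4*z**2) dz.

-z**2*cos(4*z**2)/8 + sin(4*z**2)/32 + C

Let u = z², du = 2z dz; rewrite as (1/2)∫ u^1·sin(4u) du.
Now integrate by parts 1 time.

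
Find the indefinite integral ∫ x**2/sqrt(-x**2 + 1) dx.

Substitute x = sin(θ), so dx = cos(θ) dθ and the radical becomes sqrt(-x**2 + 1) = cos(θ) by the Pythagorean identity.
Integrate the resulting trig expression in θ, then back-substitute θ = asin(x), sin(θ) = x, cos(θ) = sqrt(-x**2 + 1) (absorbing any constant into C).

-x*sqrt(-x**2 + 1)/2 + asin(x)/2 + C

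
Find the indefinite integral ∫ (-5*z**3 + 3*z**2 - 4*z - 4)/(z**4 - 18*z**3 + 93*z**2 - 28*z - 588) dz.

9727*log(z - 7)/81 - 125*log(z - 6) - 7*log(z + 2)/81 + 1600/(9*z - 63) + C

Factor the denominator: (z - 7)**2*(z - 6)*(z + 2).
Partial-fraction decomposition: -7/(81*(z + 2)) - 125/(z - 6) + 9727/(81*(z - 7)) - 1600/(9*(z - 7)**2).
Integrate each term; A/(z−a) gives A·log|z−a|; A/(z−a)² gives −A/(z−a).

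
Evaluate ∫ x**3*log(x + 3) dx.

Use integration by parts with u = log(x + 3), dv = x**3 dx.
Then du = 1/(x + 3) dx and v = x**4/4.

x**4*log(x + 3)/4 - x**4/16 + x**3/4 - 9*x**2/8 + 27*x/4 - 81*log(x + 3)/4 + C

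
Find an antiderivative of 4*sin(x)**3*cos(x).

Let u = sin(x), so du = (cos(x)) dx.
Rewriting, the integral becomes 4·∫ u^3 du = 4·u^4/4.
Substituting back, u = sin(x).

sin(x)**4 + C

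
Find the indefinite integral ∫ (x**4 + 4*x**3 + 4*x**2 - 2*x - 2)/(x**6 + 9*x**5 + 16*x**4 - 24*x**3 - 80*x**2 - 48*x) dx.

Factor the denominator: x*(x - 2)*(x + 1)*(x + 2)**2*(x + 6).
Partial-fraction decomposition: -293/(1920*(x + 6)) - 1/(32*(x + 2)) - 1/(16*(x + 2)**2) + 1/(15*(x + 1)) + 29/(384*(x - 2)) + 1/(24*x).
Integrate each term; A/(x−a) gives A·log|x−a|; A/(x−a)² gives −A/(x−a).

log(x)/24 + 29*log(x - 2)/384 + log(x + 1)/15 - log(x + 2)/32 - 293*log(x + 6)/1920 + 1/(16*x + 32) + C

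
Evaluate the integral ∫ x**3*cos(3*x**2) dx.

x**2*sin(3*x**2)/6 + cos(3*x**2)/18 + C

Let u = x², du = 2x dx; rewrite as (1/2)∫ u^1·cos(3u) du.
Now integrate by parts 1 time.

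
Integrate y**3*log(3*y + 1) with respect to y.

Use integration by parts with u = log(3*y + 1), dv = y**3 dy.
Then du = 3/(3*y + 1) dy and v = y**4/4.

y**4*log(3*y + 1)/4 - y**4/16 + y**3/36 - y**2/72 + y/108 - log(3*y + 1)/324 + C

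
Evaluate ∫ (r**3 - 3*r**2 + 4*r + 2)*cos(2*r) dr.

Use integration by parts with u = r**3 - 3*r**2 + 4*r + 2, dv = cos(2*r) dr, so v = sin(2*r)/2.
Apply parts 3 times (tabular method): alternate signs, differentiate u down to 0, integrate dv up.

r**3*sin(2*r)/2 - 3*r**2*sin(2*r)/2 + 3*r**2*cos(2*r)/4 + 5*r*sin(2*r)/4 - 3*r*cos(2*r)/2 + 7*sin(2*r)/4 + 5*cos(2*r)/8 + C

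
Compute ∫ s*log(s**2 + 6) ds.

s**2*log(s**2 + 6)/2 - s**2/2 + 3*log(s**2 + 6) + C

Let u = s**2 + 6, so du = (2*s) ds.
The integral becomes (1/2)·∫ log(u) du; integrate by parts with u′=log(u), dv′=du.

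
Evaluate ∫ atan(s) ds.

Use integration by parts with u = arctan(s), dv = ds.
Then du = 1/(s**2 + 1) ds.

s*atan(s) - log(s**2 + 1)/2 + C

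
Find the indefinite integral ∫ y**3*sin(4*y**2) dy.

-y**2*cos(4*y**2)/8 + sin(4*y**2)/32 + C

Let u = y², du = 2y dy; rewrite as (1/2)∫ u^1·sin(4u) du.
Now integrate by parts 1 time.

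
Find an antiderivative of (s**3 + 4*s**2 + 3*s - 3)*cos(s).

s**3*sin(s) + 4*s**2*sin(s) + 3*s**2*cos(s) - 3*s*sin(s) + 8*s*cos(s) - 11*sin(s) - 3*cos(s) + C

Use integration by parts with u = s**3 + 4*s**2 + 3*s - 3, dv = cos(s) ds, so v = sin(s).
Apply parts 3 times (tabular method): alternate signs, differentiate u down to 0, integrate dv up.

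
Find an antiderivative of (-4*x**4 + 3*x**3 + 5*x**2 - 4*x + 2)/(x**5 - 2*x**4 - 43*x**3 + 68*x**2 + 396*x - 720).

Factor the denominator: (x - 6)*(x - 3)*(x - 2)*(x + 4)*(x + 5).
Partial-fraction decomposition: -31/(7*(x + 5)) + 559/(210*(x + 4)) - 13/(84*(x - 2)) + 26/(21*(x - 3)) - 199/(60*(x - 6)).
Integrate each term: A/(x−a) contributes A·log|x−a|.

-199*log(x - 6)/60 + 26*log(x - 3)/21 - 13*log(x - 2)/84 + 559*log(x + 4)/210 - 31*log(x + 5)/7 + C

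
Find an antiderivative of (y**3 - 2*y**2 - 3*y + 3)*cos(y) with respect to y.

y**3*sin(y) - 2*y**2*sin(y) + 3*y**2*cos(y) - 9*y*sin(y) - 4*y*cos(y) + 7*sin(y) - 9*cos(y) + C

Use integration by parts with u = y**3 - 2*y**2 - 3*y + 3, dv = cos(y) dy, so v = sin(y).
Apply parts 3 times (tabular method): alternate signs, differentiate u down to 0, integrate dv up.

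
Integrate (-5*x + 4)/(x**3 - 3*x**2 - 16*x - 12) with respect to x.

Factor the denominator: (x - 6)*(x + 1)*(x + 2).
Partial-fraction decomposition: 7/(4*(x + 2)) - 9/(7*(x + 1)) - 13/(28*(x - 6)).
Integrate each term: A/(x−a) contributes A·log|x−a|.

-13*log(x - 6)/28 - 9*log(x + 1)/7 + 7*log(x + 2)/4 + C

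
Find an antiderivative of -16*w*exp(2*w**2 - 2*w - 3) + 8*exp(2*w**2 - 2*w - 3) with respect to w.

-4*exp(2*w**2 - 2*w - 3) + C

Let u = 2*w**2 - 2*w - 3, so du = (4*w - 2) dw.
Rewriting, the integral becomes -4·∫ e^u du = -4·e^u.
Substituting back, u = 2*w**2 - 2*w - 3.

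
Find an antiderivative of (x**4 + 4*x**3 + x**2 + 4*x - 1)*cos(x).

x**4*sin(x) + 4*x**3*sin(x) + 4*x**3*cos(x) - 11*x**2*sin(x) + 12*x**2*cos(x) - 20*x*sin(x) - 22*x*cos(x) + 21*sin(x) - 20*cos(x) + C

Use integration by parts with u = x**4 + 4*x**3 + x**2 + 4*x - 1, dv = cos(x) dx, so v = sin(x).
Apply parts 4 times (tabular method): alternate signs, differentiate u down to 0, integrate dv up.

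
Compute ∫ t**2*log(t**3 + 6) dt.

Let u = t**3 + 6, so du = (3*t**2) dt.
The integral becomes (1/3)·∫ log(u) du; integrate by parts with u′=log(u), dv′=du.

t**3*log(t**3 + 6)/3 - t**3/3 + 2*log(t**3 + 6) + C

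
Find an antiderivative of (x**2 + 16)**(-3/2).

Substitute x = 4·tan(θ), so dx = 4·sec(θ)^2 dθ and the radical becomes sqrt(x**2 + 16) = 4·sec(θ) by the Pythagorean identity.
Integrate the resulting trig expression in θ, then back-substitute tan(θ) = x/4, sec(θ) = sqrt(x**2 + 16)/4 (absorbing any constant into C).

x/(16*sqrt(x**2 + 16)) + C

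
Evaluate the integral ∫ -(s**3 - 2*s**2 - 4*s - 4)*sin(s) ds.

s**3*cos(s) - 3*s**2*sin(s) - 2*s**2*cos(s) + 4*s*sin(s) - 10*s*cos(s) + 10*sin(s) + C

Use integration by parts with u = s**3 - 2*s**2 - 4*s - 4, dv = -sin(s) ds, so v = cos(s).
Apply parts 3 times (tabular method): alternate signs, differentiate u down to 0, integrate dv up.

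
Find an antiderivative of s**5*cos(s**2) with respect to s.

s**4*sin(s**2)/2 + s**2*cos(s**2) - sin(s**2) + C

Let u = s², du = 2s ds; rewrite as (1/2)∫ u^2·cos(1u) du.
Now integrate by parts 2 times.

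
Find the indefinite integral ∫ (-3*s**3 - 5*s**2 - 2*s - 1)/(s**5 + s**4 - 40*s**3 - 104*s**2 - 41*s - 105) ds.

-1289*log(s - 7)/6000 - 41*log(s + 3)/200 + 259*log(s + 5)/624 + 31*log(s**2 + 1)/13000 - 233*atan(s)/6500 + C

Factor the denominator: (s - 7)*(s + 3)*(s + 5)*(s**2 + 1).
Partial-fraction decomposition: (31*s - 233)/(6500*(s**2 + 1)) + 259/(624*(s + 5)) - 41/(200*(s + 3)) - 1289/(6000*(s - 7)).
Integrate each term; A/(s−a) gives A·log|s−a|; the (Bs+D)/(s²+p²) term gives a log and an atan.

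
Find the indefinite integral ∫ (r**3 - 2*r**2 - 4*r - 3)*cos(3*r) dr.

Use integration by parts with u = r**3 - 2*r**2 - 4*r - 3, dv = cos(3*r) dr, so v = sin(3*r)/3.
Apply parts 3 times (tabular method): alternate signs, differentiate u down to 0, integrate dv up.

r**3*sin(3*r)/3 - 2*r**2*sin(3*r)/3 + r**2*cos(3*r)/3 - 14*r*sin(3*r)/9 - 4*r*cos(3*r)/9 - 23*sin(3*r)/27 - 14*cos(3*r)/27 + C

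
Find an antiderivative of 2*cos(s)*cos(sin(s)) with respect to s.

Let u = sin(s), so du = (cos(s)) ds.
Rewriting, the integral becomes 2·∫ cos(u) du = 2·sin(u).
Substituting back, u = sin(s).

2*sin(sin(s)) + C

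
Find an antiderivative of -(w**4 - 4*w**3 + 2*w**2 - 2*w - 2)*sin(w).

w**4*cos(w) - 4*w**3*sin(w) - 4*w**3*cos(w) + 12*w**2*sin(w) - 10*w**2*cos(w) + 20*w*sin(w) + 22*w*cos(w) - 22*sin(w) + 18*cos(w) + C

Use integration by parts with u = w**4 - 4*w**3 + 2*w**2 - 2*w - 2, dv = -sin(w) dw, so v = cos(w).
Apply parts 4 times (tabular method): alternate signs, differentiate u down to 0, integrate dv up.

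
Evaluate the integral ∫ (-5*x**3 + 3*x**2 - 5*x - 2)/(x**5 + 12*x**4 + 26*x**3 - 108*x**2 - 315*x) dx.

2*log(x)/315 - 25*log(x - 3)/288 + 175*log(x + 3)/144 - 723*log(x + 5)/160 + 379*log(x + 7)/112 + C

Factor the denominator: x*(x - 3)*(x + 3)*(x + 5)*(x + 7).
Partial-fraction decomposition: 379/(112*(x + 7)) - 723/(160*(x + 5)) + 175/(144*(x + 3)) - 25/(288*(x - 3)) + 2/(315*x).
Integrate each term: A/(x−a) contributes A·log|x−a|.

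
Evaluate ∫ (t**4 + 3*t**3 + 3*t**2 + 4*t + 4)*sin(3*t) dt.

-t**4*cos(3*t)/3 + 4*t**3*sin(3*t)/9 - t**3*cos(3*t) + t**2*sin(3*t) - 5*t**2*cos(3*t)/9 + 10*t*sin(3*t)/27 - 2*t*cos(3*t)/3 + 2*sin(3*t)/9 - 98*cos(3*t)/81 + C

Use integration by parts with u = t**4 + 3*t**3 + 3*t**2 + 4*t + 4, dv = sin(3*t) dt, so v = -cos(3*t)/3.
Apply parts 4 times (tabular method): alternate signs, differentiate u down to 0, integrate dv up.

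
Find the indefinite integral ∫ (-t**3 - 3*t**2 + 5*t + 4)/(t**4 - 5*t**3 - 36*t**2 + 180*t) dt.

Factor the denominator: t*(t - 6)*(t - 5)*(t + 6).
Partial-fraction decomposition: -41/(396*(t + 6)) + 171/(55*(t - 5)) - 145/(36*(t - 6)) + 1/(45*t).
Integrate each term: A/(t−a) contributes A·log|t−a|.

log(t)/45 - 145*log(t - 6)/36 + 171*log(t - 5)/55 - 41*log(t + 6)/396 + C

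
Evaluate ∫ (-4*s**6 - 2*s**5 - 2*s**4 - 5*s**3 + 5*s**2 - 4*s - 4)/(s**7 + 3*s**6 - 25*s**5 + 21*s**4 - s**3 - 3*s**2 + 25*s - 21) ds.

-367*log(s - 3)/160 + 33*log(s - 1)/64 - log(s + 1)/32 - 733*log(s + 7)/320 + log(s**2 + 1)/20 + atan(s)/20 - 1/(4*s - 4) + C

Factor the denominator: (s - 3)*(s - 1)**2*(s + 1)*(s + 7)*(s**2 + 1).
Partial-fraction decomposition: (2*s + 1)/(20*(s**2 + 1)) - 733/(320*(s + 7)) - 1/(32*(s + 1)) + 33/(64*(s - 1)) + 1/(4*(s - 1)**2) - 367/(160*(s - 3)).
Integrate each term; A/(s−a) gives A·log|s−a|; the (Bs+D)/(s²+p²) term gives a log and an atan.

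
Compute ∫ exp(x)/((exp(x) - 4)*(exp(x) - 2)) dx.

Let u = e^x, du = e^x dx.
The integral becomes ∫ du/((u-2)(u-4)); decompose into partial fractions.

log(exp(x) - 4)/2 - log(exp(x) - 2)/2 + C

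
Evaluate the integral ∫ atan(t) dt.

t*atan(t) - log(t**2 + 1)/2 + C

Use integration by parts with u = arctan(t), dv = dt.
Then du = 1/(t**2 + 1) dt.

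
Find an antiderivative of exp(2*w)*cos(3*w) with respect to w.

3*exp(2*w)*sin(3*w)/13 + 2*exp(2*w)*cos(3*w)/13 + C

Let I denote the integral. Integrate by parts with u = cos(3*w), dv = exp(2*w) dw, so v = exp(2*w)/2: I = exp(2*w)*cos(3*w)/2 + (3/2)·∫ exp(2*w)*sin(3*w) dw.
Apply parts again with u = sin(3*w), dv = exp(2*w) dw: ∫ exp(2*w)*sin(3*w) dw = exp(2*w)*sin(3*w)/2 − (3/2)·I. Substituting back brings back I: I = 3*exp(2*w)*sin(3*w)/4 + exp(2*w)*cos(3*w)/2 − (9/4)·I.
Solving for I: (1 + 9/4)·I equals the remaining terms, so I = (4/13)·(3*exp(2*w)*sin(3*w)/4 + exp(2*w)*cos(3*w)/2).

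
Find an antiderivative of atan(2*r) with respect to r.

Use integration by parts with u = arctan(2*r), dv = dr.
Then du = 2/(4*r**2 + 1) dr.

r*atan(2*r) - log(4*r**2 + 1)/4 + C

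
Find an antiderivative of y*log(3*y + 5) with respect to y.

y**2*log(3*y + 5)/2 - y**2/4 + 5*y/6 - 25*log(3*y + 5)/18 + C

Use integration by parts with u = log(3*y + 5), dv = y dy.
Then du = 3/(3*y + 5) dy and v = y**2/2.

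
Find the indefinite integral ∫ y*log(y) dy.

Use integration by parts with u = log(y), dv = y dy.
Then du = 1/y dy and v = y**2/2.

y**2*log(y)/2 - y**2/4 + C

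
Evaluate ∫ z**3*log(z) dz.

z**4*log(z)/4 - z**4/16 + C

Use integration by parts with u = log(z), dv = z**3 dz.
Then du = 1/z dz and v = z**4/4.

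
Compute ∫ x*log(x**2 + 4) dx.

x**2*log(x**2 + 4)/2 - x**2/2 + 2*log(x**2 + 4) + C

Let u = x**2 + 4, so du = (2*x) dx.
The integral becomes (1/2)·∫ log(u) du; integrate by parts with u′=log(u), dv′=du.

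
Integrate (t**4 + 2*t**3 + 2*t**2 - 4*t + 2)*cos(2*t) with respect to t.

Use integration by parts with u = t**4 + 2*t**3 + 2*t**2 - 4*t + 2, dv = cos(2*t) dt, so v = sin(2*t)/2.
Apply parts 4 times (tabular method): alternate signs, differentiate u down to 0, integrate dv up.

t**4*sin(2*t)/2 + t**3*sin(2*t) + t**3*cos(2*t) - t**2*sin(2*t)/2 + 3*t**2*cos(2*t)/2 - 7*t*sin(2*t)/2 - t*cos(2*t)/2 + 5*sin(2*t)/4 - 7*cos(2*t)/4 + C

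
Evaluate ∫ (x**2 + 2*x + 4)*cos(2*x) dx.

Use integration by parts with u = x**2 + 2*x + 4, dv = cos(2*x) dx, so v = sin(2*x)/2.
Apply parts 2 times (tabular method): alternate signs, differentiate u down to 0, integrate dv up.

x**2*sin(2*x)/2 + x*sin(2*x) + x*cos(2*x)/2 + 7*sin(2*x)/4 + cos(2*x)/2 + C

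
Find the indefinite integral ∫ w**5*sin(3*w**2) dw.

-w**4*cos(3*w**2)/6 + w**2*sin(3*w**2)/9 + cos(3*w**2)/27 + C

Let u = w², du = 2w dw; rewrite as (1/2)∫ u^2·sin(3u) du.
Now integrate by parts 2 times.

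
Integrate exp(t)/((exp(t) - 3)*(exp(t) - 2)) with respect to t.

Let u = e^t, du = e^t dt.
The integral becomes ∫ du/((u-2)(u-3)); decompose into partial fractions.

log(exp(t) - 3) - log(exp(t) - 2) + C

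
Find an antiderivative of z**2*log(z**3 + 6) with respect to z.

z**3*log(z**3 + 6)/3 - z**3/3 + 2*log(z**3 + 6) + C

Let u = z**3 + 6, so du = (3*z**2) dz.
The integral becomes (1/3)·∫ log(u) du; integrate by parts with u′=log(u), dv′=du.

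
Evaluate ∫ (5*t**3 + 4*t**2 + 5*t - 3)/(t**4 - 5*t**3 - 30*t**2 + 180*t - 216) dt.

Factor the denominator: (t - 6)*(t - 3)*(t - 2)*(t + 6).
Partial-fraction decomposition: 323/(288*(t + 6)) + 63/(32*(t - 2)) - 61/(9*(t - 3)) + 139/(16*(t - 6)).
Integrate each term: A/(t−a) contributes A·log|t−a|.

139*log(t - 6)/16 - 61*log(t - 3)/9 + 63*log(t - 2)/32 + 323*log(t + 6)/288 + C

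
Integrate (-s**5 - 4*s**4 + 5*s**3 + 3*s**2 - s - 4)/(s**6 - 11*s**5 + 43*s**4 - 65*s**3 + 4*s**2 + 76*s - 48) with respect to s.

Factor the denominator: (s - 4)*(s - 3)*(s - 2)**2*(s - 1)*(s + 1).
Partial-fraction decomposition: 1/(45*(s + 1)) - 1/(6*(s - 1)) - 218/(9*(s - 2)) - 25/(3*(s - 2)**2) + 103/(2*(s - 3)) - 422/(15*(s - 4)).
Integrate each term; A/(s−a) gives A·log|s−a|; A/(s−a)² gives −A/(s−a).

-422*log(s - 4)/15 + 103*log(s - 3)/2 - 218*log(s - 2)/9 - log(s - 1)/6 + log(s + 1)/45 + 25/(3*s - 6) + C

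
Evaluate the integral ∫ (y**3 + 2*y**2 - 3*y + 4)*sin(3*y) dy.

Use integration by parts with u = y**3 + 2*y**2 - 3*y + 4, dv = sin(3*y) dy, so v = -cos(3*y)/3.
Apply parts 3 times (tabular method): alternate signs, differentiate u down to 0, integrate dv up.

-y**3*cos(3*y)/3 + y**2*sin(3*y)/3 - 2*y**2*cos(3*y)/3 + 4*y*sin(3*y)/9 + 11*y*cos(3*y)/9 - 11*sin(3*y)/27 - 32*cos(3*y)/27 + C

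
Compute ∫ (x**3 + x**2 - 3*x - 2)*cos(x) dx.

Use integration by parts with u = x**3 + x**2 - 3*x - 2, dv = cos(x) dx, so v = sin(x).
Apply parts 3 times (tabular method): alternate signs, differentiate u down to 0, integrate dv up.

x**3*sin(x) + x**2*sin(x) + 3*x**2*cos(x) - 9*x*sin(x) + 2*x*cos(x) - 4*sin(x) - 9*cos(x) + C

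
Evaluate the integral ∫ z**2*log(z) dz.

Use integration by parts with u = log(z), dv = z**2 dz.
Then du = 1/z dz and v = z**3/3.

z**3*log(z)/3 - z**3/9 + C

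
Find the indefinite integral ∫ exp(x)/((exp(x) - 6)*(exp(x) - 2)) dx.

log(exp(x) - 6)/4 - log(exp(x) - 2)/4 + C

Let u = e^x, du = e^x dx.
The integral becomes ∫ du/((u-6)(u-2)); decompose into partial fractions.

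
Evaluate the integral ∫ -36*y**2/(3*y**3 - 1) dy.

-4*log(3*y**3 - 1) + C

Let u = 3*y**3 - 1, so du = (9*y**2) dy.
Rewriting, the integral becomes -4·∫ 1/u du = -4·log(u).
Substituting back, u = 3*y**3 - 1.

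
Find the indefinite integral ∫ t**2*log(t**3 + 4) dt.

Let u = t**3 + 4, so du = (3*t**2) dt.
The integral becomes (1/3)·∫ log(u) du; integrate by parts with u′=log(u), dv′=du.

t**3*log(t**3 + 4)/3 - t**3/3 + 4*log(t**3 + 4)/3 + C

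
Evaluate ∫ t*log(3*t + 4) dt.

Use integration by parts with u = log(3*t + 4), dv = t dt.
Then du = 3/(3*t + 4) dt and v = t**2/2.

t**2*log(3*t + 4)/2 - t**2/4 + 2*t/3 - 8*log(3*t + 4)/9 + C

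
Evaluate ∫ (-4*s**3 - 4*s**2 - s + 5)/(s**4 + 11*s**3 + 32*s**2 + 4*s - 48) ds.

-4*log(s - 1)/105 - 23*log(s + 2)/24 + 201*log(s + 4)/20 - 731*log(s + 6)/56 + C

Factor the denominator: (s - 1)*(s + 2)*(s + 4)*(s + 6).
Partial-fraction decomposition: -731/(56*(s + 6)) + 201/(20*(s + 4)) - 23/(24*(s + 2)) - 4/(105*(s - 1)).
Integrate each term: A/(s−a) contributes A·log|s−a|.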